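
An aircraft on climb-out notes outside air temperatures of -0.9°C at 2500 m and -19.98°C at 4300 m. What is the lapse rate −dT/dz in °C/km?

Γ = −ΔT/Δz = (-0.9 − (-19.98)) / (4300 − 2500) m
  = 19.08°C / 1.8 km = 10.6°C/km

10.6°C/km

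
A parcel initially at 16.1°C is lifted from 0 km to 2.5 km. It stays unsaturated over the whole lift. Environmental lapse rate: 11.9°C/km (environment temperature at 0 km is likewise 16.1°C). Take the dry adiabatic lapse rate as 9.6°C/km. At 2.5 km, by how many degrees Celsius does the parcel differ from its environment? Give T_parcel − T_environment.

Parcel:
  0 → 2500 m (dry, 9.6°C/km): ΔT = -9.6 × 2.5 = -24°C → T = -7.9°C
Environment:
  0 → 2500 m (environment, 11.9°C/km): ΔT = -11.9 × 2.5 = -29.75°C → T = -13.65°C
T_parcel − T_env = -7.9 − (-13.65) = +5.75°C

+5.75°C (parcel warmer than environment)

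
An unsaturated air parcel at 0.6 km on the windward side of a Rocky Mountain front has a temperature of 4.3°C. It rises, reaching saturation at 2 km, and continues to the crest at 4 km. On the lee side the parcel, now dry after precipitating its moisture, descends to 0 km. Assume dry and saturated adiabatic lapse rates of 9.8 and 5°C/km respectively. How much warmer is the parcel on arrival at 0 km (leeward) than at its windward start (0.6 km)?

+15.48°C

600 → 2000 m (dry, 9.8°C/km): ΔT = -9.8 × 1.4 = -13.72°C → T = -9.42°C
2000 → 4000 m (saturated, 5°C/km): ΔT = -5 × 2 = -10°C → T = -19.42°C
4000 → 0 m (dry descent, 9.8°C/km): ΔT = +9.8 × 4 = +39.2°C → T = 19.78°C
Net change vs windward start: 19.78 − 4.3 = +15.48°C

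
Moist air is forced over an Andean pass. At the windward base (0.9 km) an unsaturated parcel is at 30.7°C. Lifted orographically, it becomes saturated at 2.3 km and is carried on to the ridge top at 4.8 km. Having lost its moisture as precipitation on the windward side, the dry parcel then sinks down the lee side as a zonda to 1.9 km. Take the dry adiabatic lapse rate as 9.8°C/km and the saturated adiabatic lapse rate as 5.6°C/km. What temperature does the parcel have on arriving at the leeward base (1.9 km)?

31.4°C

From 900 m to 2300 m (dry): cools by 9.8 × 1.4 = 13.72°C, giving 16.98°C.
From 2300 m to 4800 m (saturated): cools by 5.6 × 2.5 = 14°C, giving 2.98°C.
From 4800 m to 1900 m (dry descent): warms by 9.8 × 2.9 = 28.42°C, giving 31.4°C.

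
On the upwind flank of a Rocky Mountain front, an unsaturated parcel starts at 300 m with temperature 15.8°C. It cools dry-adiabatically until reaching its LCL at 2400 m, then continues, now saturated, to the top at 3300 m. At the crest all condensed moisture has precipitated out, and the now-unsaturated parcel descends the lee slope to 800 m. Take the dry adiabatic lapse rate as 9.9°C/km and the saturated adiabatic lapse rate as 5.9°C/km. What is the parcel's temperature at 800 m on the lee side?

14.45°C

300–2400 m, dry: Δz = 2.1 km ⇒ ΔT = -20.79°C; T = -4.99°C
2400–3300 m, saturated: Δz = 0.9 km ⇒ ΔT = -5.31°C; T = -10.3°C
3300–800 m, dry descent: Δz = 2.5 km ⇒ ΔT = +24.75°C; T = 14.45°C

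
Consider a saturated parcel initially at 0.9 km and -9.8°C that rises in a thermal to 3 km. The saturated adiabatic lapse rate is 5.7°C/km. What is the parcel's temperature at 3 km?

-21.77°C

900–3000 m, saturated adiabatic: Δz = 2.1 km ⇒ ΔT = -11.97°C; T = -21.77°C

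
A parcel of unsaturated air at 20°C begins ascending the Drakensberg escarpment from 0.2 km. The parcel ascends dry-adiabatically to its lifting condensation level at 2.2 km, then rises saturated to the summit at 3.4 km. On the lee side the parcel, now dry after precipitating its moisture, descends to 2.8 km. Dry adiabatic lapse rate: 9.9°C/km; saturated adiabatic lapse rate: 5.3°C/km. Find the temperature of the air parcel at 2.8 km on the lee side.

-0.22°C

From 200 m to 2200 m (dry): cools by 9.9 × 2 = 19.8°C, giving 0.2°C.
From 2200 m to 3400 m (saturated): cools by 5.3 × 1.2 = 6.36°C, giving -6.16°C.
From 3400 m to 2800 m (dry descent): warms by 9.9 × 0.6 = 5.94°C, giving -0.22°C.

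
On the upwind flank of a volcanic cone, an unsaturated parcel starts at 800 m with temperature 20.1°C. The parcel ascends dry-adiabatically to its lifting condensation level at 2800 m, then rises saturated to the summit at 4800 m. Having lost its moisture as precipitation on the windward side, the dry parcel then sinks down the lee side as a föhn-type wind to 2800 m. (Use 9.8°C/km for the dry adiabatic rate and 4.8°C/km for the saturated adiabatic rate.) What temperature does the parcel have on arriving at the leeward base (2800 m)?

Dry to 2800 m: -9.8 × 2 km = -19.6°C, so T = 0.5°C.
Saturated to 4800 m: -4.8 × 2 km = -9.6°C, so T = -9.1°C.
Dry descent to 2800 m: +9.8 × 2 km = +19.6°C, so T = 10.5°C.

10.5°C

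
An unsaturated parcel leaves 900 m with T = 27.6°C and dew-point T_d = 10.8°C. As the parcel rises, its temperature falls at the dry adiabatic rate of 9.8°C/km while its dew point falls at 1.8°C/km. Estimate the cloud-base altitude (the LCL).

3000 m

T and T_d converge at 9.8 − 1.8 = 8°C per km
Height above start = (27.6 − 10.8) / 8 = 2.1 km
LCL altitude = 900 m + 2100 m = 3000 m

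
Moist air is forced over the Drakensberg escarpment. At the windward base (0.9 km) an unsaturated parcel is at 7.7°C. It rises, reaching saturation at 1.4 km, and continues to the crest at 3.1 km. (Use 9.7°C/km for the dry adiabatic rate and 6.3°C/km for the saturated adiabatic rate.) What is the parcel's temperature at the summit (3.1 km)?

900 → 1400 m (dry, 9.7°C/km): ΔT = -9.7 × 0.5 = -4.85°C → T = 2.85°C
1400 → 3100 m (saturated, 6.3°C/km): ΔT = -6.3 × 1.7 = -10.71°C → T = -7.86°C

-7.86°C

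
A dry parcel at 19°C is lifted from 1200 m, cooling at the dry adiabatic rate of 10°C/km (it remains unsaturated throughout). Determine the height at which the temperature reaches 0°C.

3100 m

Height above start = (19 − 0) / 10 = 1.9 km
Altitude = 1200 m + 1900 m = 3100 m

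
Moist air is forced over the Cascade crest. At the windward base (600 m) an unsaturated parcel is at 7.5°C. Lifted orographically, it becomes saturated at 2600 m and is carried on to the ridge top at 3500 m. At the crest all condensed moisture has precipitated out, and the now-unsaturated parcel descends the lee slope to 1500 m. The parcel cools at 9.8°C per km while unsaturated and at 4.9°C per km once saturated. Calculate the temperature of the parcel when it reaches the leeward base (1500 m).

3.09°C

600–2600 m, dry: Δz = 2 km ⇒ ΔT = -19.6°C; T = -12.1°C
2600–3500 m, saturated: Δz = 0.9 km ⇒ ΔT = -4.41°C; T = -16.51°C
3500–1500 m, dry descent: Δz = 2 km ⇒ ΔT = +19.6°C; T = 3.09°C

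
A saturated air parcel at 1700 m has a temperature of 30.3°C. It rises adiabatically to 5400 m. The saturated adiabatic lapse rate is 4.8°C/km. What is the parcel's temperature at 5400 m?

12.54°C

Saturated adiabatic to 5400 m: -4.8 × 3.7 km = -17.76°C, so T = 12.54°C.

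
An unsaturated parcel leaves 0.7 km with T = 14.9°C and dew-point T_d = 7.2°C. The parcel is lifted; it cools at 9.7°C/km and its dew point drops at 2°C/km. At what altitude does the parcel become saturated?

1.7 km

T and T_d converge at 9.7 − 2 = 7.7°C per km
Height above start = (14.9 − 7.2) / 7.7 = 1 km
LCL altitude = 700 m + 1000 m = 1700 m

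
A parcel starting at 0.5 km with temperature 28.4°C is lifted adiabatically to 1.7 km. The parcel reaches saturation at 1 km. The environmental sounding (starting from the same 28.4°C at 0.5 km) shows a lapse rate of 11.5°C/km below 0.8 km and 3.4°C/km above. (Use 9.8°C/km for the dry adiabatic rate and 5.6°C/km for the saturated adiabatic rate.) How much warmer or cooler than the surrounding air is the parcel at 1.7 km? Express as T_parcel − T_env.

Parcel:
  500–1000 m, dry: Δz = 0.5 km ⇒ ΔT = -4.9°C; T = 23.5°C
  1000–1700 m, saturated: Δz = 0.7 km ⇒ ΔT = -3.92°C; T = 19.58°C
Environment:
  500–800 m, environment, lower layer: Δz = 0.3 km ⇒ ΔT = -3.45°C; T = 24.95°C
  800–1700 m, environment, upper layer: Δz = 0.9 km ⇒ ΔT = -3.06°C; T = 21.89°C
T_parcel − T_env = 19.58 − 21.89 = -2.31°C

-2.31°C (parcel cooler than environment)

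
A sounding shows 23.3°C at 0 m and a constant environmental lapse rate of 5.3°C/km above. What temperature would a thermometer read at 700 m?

19.59°C

0–700 m, environmental: Δz = 0.7 km ⇒ ΔT = -3.71°C; T = 19.59°C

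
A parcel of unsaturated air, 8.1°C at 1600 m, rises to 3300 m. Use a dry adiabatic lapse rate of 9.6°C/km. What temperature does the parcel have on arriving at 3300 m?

-8.22°C

1600 → 3300 m (dry adiabatic, 9.6°C/km): ΔT = -9.6 × 1.7 = -16.32°C → T = -8.22°C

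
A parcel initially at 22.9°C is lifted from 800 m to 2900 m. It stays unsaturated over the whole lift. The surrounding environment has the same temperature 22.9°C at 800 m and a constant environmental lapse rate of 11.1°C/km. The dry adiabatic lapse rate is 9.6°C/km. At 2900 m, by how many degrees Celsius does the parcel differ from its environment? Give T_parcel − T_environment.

Parcel:
  From 800 m to 2900 m (dry): cools by 9.6 × 2.1 = 20.16°C, giving 2.74°C.
Environment:
  From 800 m to 2900 m (environment): cools by 11.1 × 2.1 = 23.31°C, giving -0.41°C.
T_parcel − T_env = 2.74 − (-0.41) = +3.15°C

+3.15°C (parcel warmer than environment)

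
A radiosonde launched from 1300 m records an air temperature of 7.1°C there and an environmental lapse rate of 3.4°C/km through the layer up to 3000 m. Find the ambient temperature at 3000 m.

From 1300 m to 3000 m (environmental): cools by 3.4 × 1.7 = 5.78°C, giving 1.32°C.

1.32°C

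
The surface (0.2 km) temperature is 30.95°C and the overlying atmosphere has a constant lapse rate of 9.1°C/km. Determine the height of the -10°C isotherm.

4.7 km

Height above start = (30.95 − (-10)) / 9.1 = 4.5 km
Altitude = 200 m + 4500 m = 4700 m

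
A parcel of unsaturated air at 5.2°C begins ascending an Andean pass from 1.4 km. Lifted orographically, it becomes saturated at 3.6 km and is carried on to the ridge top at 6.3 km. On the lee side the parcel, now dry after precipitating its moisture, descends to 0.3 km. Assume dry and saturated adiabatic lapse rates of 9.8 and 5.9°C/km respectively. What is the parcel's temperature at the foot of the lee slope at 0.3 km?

26.51°C

From 1400 m to 3600 m (dry): cools by 9.8 × 2.2 = 21.56°C, giving -16.36°C.
From 3600 m to 6300 m (saturated): cools by 5.9 × 2.7 = 15.93°C, giving -32.29°C.
From 6300 m to 300 m (dry descent): warms by 9.8 × 6 = 58.8°C, giving 26.51°C.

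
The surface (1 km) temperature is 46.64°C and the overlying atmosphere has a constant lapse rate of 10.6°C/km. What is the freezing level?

5.4 km

Height above start = (46.64 − 0) / 10.6 = 4.4 km
Altitude = 1000 m + 4400 m = 5400 m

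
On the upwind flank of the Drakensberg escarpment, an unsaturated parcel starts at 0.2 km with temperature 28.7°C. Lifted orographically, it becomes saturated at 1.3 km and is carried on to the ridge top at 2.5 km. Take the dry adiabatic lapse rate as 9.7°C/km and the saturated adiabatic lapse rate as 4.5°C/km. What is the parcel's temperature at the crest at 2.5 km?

Dry to 1300 m: -9.7 × 1.1 km = -10.67°C, so T = 18.03°C.
Saturated to 2500 m: -4.5 × 1.2 km = -5.4°C, so T = 12.63°C.

12.63°C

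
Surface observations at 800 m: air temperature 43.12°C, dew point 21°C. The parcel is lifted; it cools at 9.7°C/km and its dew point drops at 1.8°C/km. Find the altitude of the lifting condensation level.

3600 m

T and T_d converge at 9.7 − 1.8 = 7.9°C per km
Height above start = (43.12 − 21) / 7.9 = 2.8 km
LCL altitude = 800 m + 2800 m = 3600 m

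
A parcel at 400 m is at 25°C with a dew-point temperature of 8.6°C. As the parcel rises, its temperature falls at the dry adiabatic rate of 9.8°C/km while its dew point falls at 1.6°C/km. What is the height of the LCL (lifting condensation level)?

2400 m

T and T_d converge at 9.8 − 1.6 = 8.2°C per km
Height above start = (25 − 8.6) / 8.2 = 2 km
LCL altitude = 400 m + 2000 m = 2400 m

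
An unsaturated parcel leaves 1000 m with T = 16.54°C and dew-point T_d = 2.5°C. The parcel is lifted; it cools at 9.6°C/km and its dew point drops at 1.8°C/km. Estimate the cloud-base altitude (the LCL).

T and T_d converge at 9.6 − 1.8 = 7.8°C per km
Height above start = (16.54 − 2.5) / 7.8 = 1.8 km
LCL altitude = 1000 m + 1800 m = 2800 m

2800 m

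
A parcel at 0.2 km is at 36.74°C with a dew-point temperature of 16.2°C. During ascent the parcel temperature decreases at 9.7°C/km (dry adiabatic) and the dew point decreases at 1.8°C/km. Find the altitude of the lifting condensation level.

T and T_d converge at 9.7 − 1.8 = 7.9°C per km
Height above start = (36.74 − 16.2) / 7.9 = 2.6 km
LCL altitude = 200 m + 2600 m = 2800 m

2.8 km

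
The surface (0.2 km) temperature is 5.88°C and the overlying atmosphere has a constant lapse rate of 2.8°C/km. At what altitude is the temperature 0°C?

Height above start = (5.88 − 0) / 2.8 = 2.1 km
Altitude = 200 m + 2100 m = 2300 m

2.3 km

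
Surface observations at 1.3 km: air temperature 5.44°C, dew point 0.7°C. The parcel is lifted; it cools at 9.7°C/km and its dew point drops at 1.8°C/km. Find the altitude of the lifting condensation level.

1.9 km

T and T_d converge at 9.7 − 1.8 = 7.9°C per km
Height above start = (5.44 − 0.7) / 7.9 = 0.6 km
LCL altitude = 1300 m + 600 m = 1900 m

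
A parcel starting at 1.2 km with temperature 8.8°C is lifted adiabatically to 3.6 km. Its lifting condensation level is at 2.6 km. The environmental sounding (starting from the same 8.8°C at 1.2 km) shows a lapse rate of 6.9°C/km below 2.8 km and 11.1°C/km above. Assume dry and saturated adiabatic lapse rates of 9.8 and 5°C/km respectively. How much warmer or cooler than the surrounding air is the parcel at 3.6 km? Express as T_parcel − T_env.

+1.2°C (parcel warmer than environment)

Parcel:
  1200 → 2600 m (dry, 9.8°C/km): ΔT = -9.8 × 1.4 = -13.72°C → T = -4.92°C
  2600 → 3600 m (saturated, 5°C/km): ΔT = -5 × 1 = -5°C → T = -9.92°C
Environment:
  1200 → 2800 m (environment, lower layer, 6.9°C/km): ΔT = -6.9 × 1.6 = -11.04°C → T = -2.24°C
  2800 → 3600 m (environment, upper layer, 11.1°C/km): ΔT = -11.1 × 0.8 = -8.88°C → T = -11.12°C
T_parcel − T_env = -9.92 − (-11.12) = +1.2°C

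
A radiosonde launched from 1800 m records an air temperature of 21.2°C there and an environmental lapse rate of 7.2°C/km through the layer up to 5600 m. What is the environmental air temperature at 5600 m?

1800–5600 m, environmental: Δz = 3.8 km ⇒ ΔT = -27.36°C; T = -6.16°C

-6.16°C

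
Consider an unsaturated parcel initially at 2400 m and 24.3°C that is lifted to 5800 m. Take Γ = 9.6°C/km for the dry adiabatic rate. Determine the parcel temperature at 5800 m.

-8.34°C

Dry adiabatic to 5800 m: -9.6 × 3.4 km = -32.64°C, so T = -8.34°C.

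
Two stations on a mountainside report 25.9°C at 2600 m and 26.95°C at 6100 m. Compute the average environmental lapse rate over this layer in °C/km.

Γ = −ΔT/Δz = (25.9 − 26.95) / (6100 − 2600) m
  = -1.05°C / 3.5 km = -0.3°C/km

-0.3°C/km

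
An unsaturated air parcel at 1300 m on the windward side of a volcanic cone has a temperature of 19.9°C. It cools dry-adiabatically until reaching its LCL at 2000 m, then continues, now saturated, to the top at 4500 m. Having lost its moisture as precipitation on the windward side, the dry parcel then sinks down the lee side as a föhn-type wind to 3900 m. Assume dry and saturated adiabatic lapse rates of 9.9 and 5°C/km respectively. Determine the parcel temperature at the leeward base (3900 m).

Dry to 2000 m: -9.9 × 0.7 km = -6.93°C, so T = 12.97°C.
Saturated to 4500 m: -5 × 2.5 km = -12.5°C, so T = 0.47°C.
Dry descent to 3900 m: +9.9 × 0.6 km = +5.94°C, so T = 6.41°C.

6.41°C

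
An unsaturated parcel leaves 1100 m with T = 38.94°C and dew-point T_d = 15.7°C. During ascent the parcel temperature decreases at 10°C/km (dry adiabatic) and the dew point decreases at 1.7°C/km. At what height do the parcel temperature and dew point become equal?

3900 m

T and T_d converge at 10 − 1.7 = 8.3°C per km
Height above start = (38.94 − 15.7) / 8.3 = 2.8 km
LCL altitude = 1100 m + 2800 m = 3900 m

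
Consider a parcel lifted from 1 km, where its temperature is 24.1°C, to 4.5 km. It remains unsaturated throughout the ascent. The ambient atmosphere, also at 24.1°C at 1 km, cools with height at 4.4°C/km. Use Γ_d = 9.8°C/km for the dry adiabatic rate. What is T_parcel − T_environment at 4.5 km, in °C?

Parcel:
  1000–4500 m, dry: Δz = 3.5 km ⇒ ΔT = -34.3°C; T = -10.2°C
Environment:
  1000–4500 m, environment: Δz = 3.5 km ⇒ ΔT = -15.4°C; T = 8.7°C
T_parcel − T_env = -10.2 − 8.7 = -18.9°C

-18.9°C (parcel cooler than environment)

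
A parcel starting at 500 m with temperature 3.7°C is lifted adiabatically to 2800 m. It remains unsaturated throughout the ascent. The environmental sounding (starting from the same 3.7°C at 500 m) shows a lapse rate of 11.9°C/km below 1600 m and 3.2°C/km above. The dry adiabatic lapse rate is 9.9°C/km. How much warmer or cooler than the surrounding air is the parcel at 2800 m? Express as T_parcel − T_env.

Parcel:
  500–2800 m, dry: Δz = 2.3 km ⇒ ΔT = -22.77°C; T = -19.07°C
Environment:
  500–1600 m, environment, lower layer: Δz = 1.1 km ⇒ ΔT = -13.09°C; T = -9.39°C
  1600–2800 m, environment, upper layer: Δz = 1.2 km ⇒ ΔT = -3.84°C; T = -13.23°C
T_parcel − T_env = -19.07 − (-13.23) = -5.84°C

-5.84°C (parcel cooler than environment)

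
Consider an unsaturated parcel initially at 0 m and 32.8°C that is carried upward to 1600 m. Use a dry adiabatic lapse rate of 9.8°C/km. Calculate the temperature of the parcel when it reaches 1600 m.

17.12°C

From 0 m to 1600 m (dry adiabatic): cools by 9.8 × 1.6 = 15.68°C, giving 17.12°C.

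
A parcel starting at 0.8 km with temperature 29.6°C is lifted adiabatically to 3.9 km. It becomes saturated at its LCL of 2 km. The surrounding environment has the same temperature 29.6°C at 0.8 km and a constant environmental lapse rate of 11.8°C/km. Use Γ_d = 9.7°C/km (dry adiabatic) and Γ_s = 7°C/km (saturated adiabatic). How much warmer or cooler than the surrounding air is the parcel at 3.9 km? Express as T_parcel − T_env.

+11.64°C (parcel warmer than environment)

Parcel:
  800 → 2000 m (dry, 9.7°C/km): ΔT = -9.7 × 1.2 = -11.64°C → T = 17.96°C
  2000 → 3900 m (saturated, 7°C/km): ΔT = -7 × 1.9 = -13.3°C → T = 4.66°C
Environment:
  800 → 3900 m (environment, 11.8°C/km): ΔT = -11.8 × 3.1 = -36.58°C → T = -6.98°C
T_parcel − T_env = 4.66 − (-6.98) = +11.64°C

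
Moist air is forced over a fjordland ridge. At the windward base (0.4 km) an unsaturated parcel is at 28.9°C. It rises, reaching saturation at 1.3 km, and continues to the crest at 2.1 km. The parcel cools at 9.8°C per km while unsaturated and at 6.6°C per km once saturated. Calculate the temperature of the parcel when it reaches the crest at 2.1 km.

14.8°C

Dry to 1300 m: -9.8 × 0.9 km = -8.82°C, so T = 20.08°C.
Saturated to 2100 m: -6.6 × 0.8 km = -5.28°C, so T = 14.8°C.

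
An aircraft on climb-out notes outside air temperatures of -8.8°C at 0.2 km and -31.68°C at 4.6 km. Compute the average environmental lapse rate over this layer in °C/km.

Γ = −ΔT/Δz = (-8.8 − (-31.68)) / (4600 − 200) m
  = 22.88°C / 4.4 km = 5.2°C/km

5.2°C/km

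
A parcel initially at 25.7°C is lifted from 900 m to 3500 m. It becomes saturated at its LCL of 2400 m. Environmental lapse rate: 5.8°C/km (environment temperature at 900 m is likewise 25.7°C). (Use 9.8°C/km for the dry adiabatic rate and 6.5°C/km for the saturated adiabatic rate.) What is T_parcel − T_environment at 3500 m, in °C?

-6.77°C (parcel cooler than environment)

Parcel:
  From 900 m to 2400 m (dry): cools by 9.8 × 1.5 = 14.7°C, giving 11°C.
  From 2400 m to 3500 m (saturated): cools by 6.5 × 1.1 = 7.15°C, giving 3.85°C.
Environment:
  From 900 m to 3500 m (environment): cools by 5.8 × 2.6 = 15.08°C, giving 10.62°C.
T_parcel − T_env = 3.85 − 10.62 = -6.77°C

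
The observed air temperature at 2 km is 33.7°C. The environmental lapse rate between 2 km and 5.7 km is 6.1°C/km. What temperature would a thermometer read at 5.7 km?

2000 → 5700 m (environmental, 6.1°C/km): ΔT = -6.1 × 3.7 = -22.57°C → T = 11.13°C

11.13°C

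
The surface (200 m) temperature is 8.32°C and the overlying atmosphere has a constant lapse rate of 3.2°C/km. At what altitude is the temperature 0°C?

Height above start = (8.32 − 0) / 3.2 = 2.6 km
Altitude = 200 m + 2600 m = 2800 m

2800 m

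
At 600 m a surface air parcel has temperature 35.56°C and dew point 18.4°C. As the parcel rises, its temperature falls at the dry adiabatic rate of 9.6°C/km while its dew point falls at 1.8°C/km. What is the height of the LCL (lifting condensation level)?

T and T_d converge at 9.6 − 1.8 = 7.8°C per km
Height above start = (35.56 − 18.4) / 7.8 = 2.2 km
LCL altitude = 600 m + 2200 m = 2800 m

2800 m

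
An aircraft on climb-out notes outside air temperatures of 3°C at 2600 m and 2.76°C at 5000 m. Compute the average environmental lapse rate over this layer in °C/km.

0.1°C/km

Γ = −ΔT/Δz = (3 − 2.76) / (5000 − 2600) m
  = 0.24°C / 2.4 km = 0.1°C/km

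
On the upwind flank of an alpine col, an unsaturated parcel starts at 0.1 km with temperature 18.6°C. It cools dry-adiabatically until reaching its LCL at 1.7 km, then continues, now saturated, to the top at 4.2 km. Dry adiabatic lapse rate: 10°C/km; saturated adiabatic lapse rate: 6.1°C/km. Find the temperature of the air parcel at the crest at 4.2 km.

-12.65°C

100 → 1700 m (dry, 10°C/km): ΔT = -10 × 1.6 = -16°C → T = 2.6°C
1700 → 4200 m (saturated, 6.1°C/km): ΔT = -6.1 × 2.5 = -15.25°C → T = -12.65°C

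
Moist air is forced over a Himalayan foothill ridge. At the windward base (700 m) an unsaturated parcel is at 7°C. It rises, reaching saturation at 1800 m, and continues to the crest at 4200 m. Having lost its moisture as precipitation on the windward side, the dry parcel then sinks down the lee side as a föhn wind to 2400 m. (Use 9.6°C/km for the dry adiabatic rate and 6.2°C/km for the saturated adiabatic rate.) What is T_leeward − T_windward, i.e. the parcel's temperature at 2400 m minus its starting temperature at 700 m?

-8.16°C

From 700 m to 1800 m (dry): cools by 9.6 × 1.1 = 10.56°C, giving -3.56°C.
From 1800 m to 4200 m (saturated): cools by 6.2 × 2.4 = 14.88°C, giving -18.44°C.
From 4200 m to 2400 m (dry descent): warms by 9.6 × 1.8 = 17.28°C, giving -1.16°C.
Net change vs windward start: -1.16 − 7 = -8.16°C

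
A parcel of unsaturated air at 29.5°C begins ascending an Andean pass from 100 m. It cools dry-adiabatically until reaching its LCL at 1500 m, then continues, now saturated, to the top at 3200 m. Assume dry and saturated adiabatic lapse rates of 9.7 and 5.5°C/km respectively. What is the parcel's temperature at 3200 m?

100 → 1500 m (dry, 9.7°C/km): ΔT = -9.7 × 1.4 = -13.58°C → T = 15.92°C
1500 → 3200 m (saturated, 5.5°C/km): ΔT = -5.5 × 1.7 = -9.35°C → T = 6.57°C

6.57°C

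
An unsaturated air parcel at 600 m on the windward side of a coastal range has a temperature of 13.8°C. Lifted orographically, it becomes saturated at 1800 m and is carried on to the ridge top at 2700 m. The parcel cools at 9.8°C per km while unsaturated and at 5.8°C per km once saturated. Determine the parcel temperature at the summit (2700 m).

Dry to 1800 m: -9.8 × 1.2 km = -11.76°C, so T = 2.04°C.
Saturated to 2700 m: -5.8 × 0.9 km = -5.22°C, so T = -3.18°C.

-3.18°C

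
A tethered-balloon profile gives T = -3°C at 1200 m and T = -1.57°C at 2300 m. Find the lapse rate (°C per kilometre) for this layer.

-1.3°C/km

Γ = −ΔT/Δz = (-3 − (-1.57)) / (2300 − 1200) m
  = -1.43°C / 1.1 km = -1.3°C/km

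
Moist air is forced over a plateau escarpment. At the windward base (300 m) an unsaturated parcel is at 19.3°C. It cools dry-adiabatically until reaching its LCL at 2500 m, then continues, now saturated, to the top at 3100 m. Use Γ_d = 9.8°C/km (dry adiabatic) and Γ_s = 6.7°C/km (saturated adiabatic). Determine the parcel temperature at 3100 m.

From 300 m to 2500 m (dry): cools by 9.8 × 2.2 = 21.56°C, giving -2.26°C.
From 2500 m to 3100 m (saturated): cools by 6.7 × 0.6 = 4.02°C, giving -6.28°C.

-6.28°C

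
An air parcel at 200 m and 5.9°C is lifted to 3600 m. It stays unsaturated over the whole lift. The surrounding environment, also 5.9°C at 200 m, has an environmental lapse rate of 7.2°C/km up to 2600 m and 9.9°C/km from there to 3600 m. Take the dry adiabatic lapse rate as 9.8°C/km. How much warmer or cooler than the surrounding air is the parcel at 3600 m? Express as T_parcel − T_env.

-6.14°C (parcel cooler than environment)

Parcel:
  Dry to 3600 m: -9.8 × 3.4 km = -33.32°C, so T = -27.42°C.
Environment:
  Environment, lower layer to 2600 m: -7.2 × 2.4 km = -17.28°C, so T = -11.38°C.
  Environment, upper layer to 3600 m: -9.9 × 1 km = -9.9°C, so T = -21.28°C.
T_parcel − T_env = -27.42 − (-21.28) = -6.14°C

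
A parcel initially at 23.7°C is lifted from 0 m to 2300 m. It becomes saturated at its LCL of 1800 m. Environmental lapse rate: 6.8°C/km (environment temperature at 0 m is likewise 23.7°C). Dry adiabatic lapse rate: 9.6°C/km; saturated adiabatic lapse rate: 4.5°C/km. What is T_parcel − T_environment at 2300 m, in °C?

-3.89°C (parcel cooler than environment)

Parcel:
  0–1800 m, dry: Δz = 1.8 km ⇒ ΔT = -17.28°C; T = 6.42°C
  1800–2300 m, saturated: Δz = 0.5 km ⇒ ΔT = -2.25°C; T = 4.17°C
Environment:
  0–2300 m, environment: Δz = 2.3 km ⇒ ΔT = -15.64°C; T = 8.06°C
T_parcel − T_env = 4.17 − 8.06 = -3.89°C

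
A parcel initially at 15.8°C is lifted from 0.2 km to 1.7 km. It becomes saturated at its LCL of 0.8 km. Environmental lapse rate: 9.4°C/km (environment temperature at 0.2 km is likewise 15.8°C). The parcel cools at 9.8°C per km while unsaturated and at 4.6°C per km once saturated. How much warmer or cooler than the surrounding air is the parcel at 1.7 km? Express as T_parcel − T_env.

Parcel:
  Dry to 800 m: -9.8 × 0.6 km = -5.88°C, so T = 9.92°C.
  Saturated to 1700 m: -4.6 × 0.9 km = -4.14°C, so T = 5.78°C.
Environment:
  Environment to 1700 m: -9.4 × 1.5 km = -14.1°C, so T = 1.7°C.
T_parcel − T_env = 5.78 − 1.7 = +4.08°C

+4.08°C (parcel warmer than environment)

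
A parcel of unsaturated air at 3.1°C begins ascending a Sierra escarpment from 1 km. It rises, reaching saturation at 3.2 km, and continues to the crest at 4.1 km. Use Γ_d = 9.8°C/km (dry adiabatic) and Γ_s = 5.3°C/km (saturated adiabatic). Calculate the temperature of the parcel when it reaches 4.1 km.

-23.23°C

Dry to 3200 m: -9.8 × 2.2 km = -21.56°C, so T = -18.46°C.
Saturated to 4100 m: -5.3 × 0.9 km = -4.77°C, so T = -23.23°C.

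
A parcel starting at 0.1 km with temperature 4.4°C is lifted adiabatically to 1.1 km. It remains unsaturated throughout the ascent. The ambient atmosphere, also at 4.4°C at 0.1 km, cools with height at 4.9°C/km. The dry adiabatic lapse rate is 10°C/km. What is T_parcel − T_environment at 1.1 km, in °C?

-5.1°C (parcel cooler than environment)

Parcel:
  Dry to 1100 m: -10 × 1 km = -10°C, so T = -5.6°C.
Environment:
  Environment to 1100 m: -4.9 × 1 km = -4.9°C, so T = -0.5°C.
T_parcel − T_env = -5.6 − (-0.5) = -5.1°C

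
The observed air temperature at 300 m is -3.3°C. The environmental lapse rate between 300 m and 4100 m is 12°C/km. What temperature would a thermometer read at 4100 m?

-48.9°C

Environmental to 4100 m: -12 × 3.8 km = -45.6°C, so T = -48.9°C.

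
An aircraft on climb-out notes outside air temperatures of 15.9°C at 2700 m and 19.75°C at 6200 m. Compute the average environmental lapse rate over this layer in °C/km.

-1.1°C/km

Γ = −ΔT/Δz = (15.9 − 19.75) / (6200 − 2700) m
  = -3.85°C / 3.5 km = -1.1°C/km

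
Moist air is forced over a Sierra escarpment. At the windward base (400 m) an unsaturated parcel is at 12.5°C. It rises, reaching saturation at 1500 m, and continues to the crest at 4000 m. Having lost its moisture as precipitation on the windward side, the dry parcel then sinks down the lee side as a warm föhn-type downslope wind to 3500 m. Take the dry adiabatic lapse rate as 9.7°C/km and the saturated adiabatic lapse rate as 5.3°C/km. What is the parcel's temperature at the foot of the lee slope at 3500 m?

-6.57°C

400–1500 m, dry: Δz = 1.1 km ⇒ ΔT = -10.67°C; T = 1.83°C
1500–4000 m, saturated: Δz = 2.5 km ⇒ ΔT = -13.25°C; T = -11.42°C
4000–3500 m, dry descent: Δz = 0.5 km ⇒ ΔT = +4.85°C; T = -6.57°C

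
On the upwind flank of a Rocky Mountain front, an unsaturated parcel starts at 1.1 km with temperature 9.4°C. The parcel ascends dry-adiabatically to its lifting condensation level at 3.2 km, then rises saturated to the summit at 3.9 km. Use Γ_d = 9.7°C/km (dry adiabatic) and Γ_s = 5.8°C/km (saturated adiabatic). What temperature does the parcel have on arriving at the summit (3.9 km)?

-15.03°C

Dry to 3200 m: -9.7 × 2.1 km = -20.37°C, so T = -10.97°C.
Saturated to 3900 m: -5.8 × 0.7 km = -4.06°C, so T = -15.03°C.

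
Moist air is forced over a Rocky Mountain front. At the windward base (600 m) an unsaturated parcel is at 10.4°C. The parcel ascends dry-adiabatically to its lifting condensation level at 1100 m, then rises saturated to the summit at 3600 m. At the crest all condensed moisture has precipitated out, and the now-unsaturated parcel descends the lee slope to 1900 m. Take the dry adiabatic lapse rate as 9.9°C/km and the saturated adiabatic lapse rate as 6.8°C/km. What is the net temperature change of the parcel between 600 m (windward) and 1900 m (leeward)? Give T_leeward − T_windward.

-5.12°C

600–1100 m, dry: Δz = 0.5 km ⇒ ΔT = -4.95°C; T = 5.45°C
1100–3600 m, saturated: Δz = 2.5 km ⇒ ΔT = -17°C; T = -11.55°C
3600–1900 m, dry descent: Δz = 1.7 km ⇒ ΔT = +16.83°C; T = 5.28°C
Net change vs windward start: 5.28 − 10.4 = -5.12°C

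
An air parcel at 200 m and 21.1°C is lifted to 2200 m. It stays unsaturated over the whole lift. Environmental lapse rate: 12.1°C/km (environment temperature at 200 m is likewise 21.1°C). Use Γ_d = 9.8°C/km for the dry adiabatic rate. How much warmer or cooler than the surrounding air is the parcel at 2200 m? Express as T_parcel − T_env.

+4.6°C (parcel warmer than environment)

Parcel:
  200–2200 m, dry: Δz = 2 km ⇒ ΔT = -19.6°C; T = 1.5°C
Environment:
  200–2200 m, environment: Δz = 2 km ⇒ ΔT = -24.2°C; T = -3.1°C
T_parcel − T_env = 1.5 − (-3.1) = +4.6°C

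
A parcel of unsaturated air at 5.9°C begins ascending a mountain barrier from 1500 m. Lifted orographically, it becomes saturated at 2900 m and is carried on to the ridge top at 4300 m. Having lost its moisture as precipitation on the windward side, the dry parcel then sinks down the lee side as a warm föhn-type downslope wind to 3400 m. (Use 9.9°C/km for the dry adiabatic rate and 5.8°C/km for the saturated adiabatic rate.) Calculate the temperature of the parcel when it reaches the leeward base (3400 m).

-7.17°C

From 1500 m to 2900 m (dry): cools by 9.9 × 1.4 = 13.86°C, giving -7.96°C.
From 2900 m to 4300 m (saturated): cools by 5.8 × 1.4 = 8.12°C, giving -16.08°C.
From 4300 m to 3400 m (dry descent): warms by 9.9 × 0.9 = 8.91°C, giving -7.17°C.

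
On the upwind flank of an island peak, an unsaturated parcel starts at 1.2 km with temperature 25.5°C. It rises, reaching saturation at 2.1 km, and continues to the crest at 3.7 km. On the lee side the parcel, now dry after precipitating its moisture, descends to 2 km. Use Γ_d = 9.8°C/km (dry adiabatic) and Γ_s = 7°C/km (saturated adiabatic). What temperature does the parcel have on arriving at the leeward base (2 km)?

From 1200 m to 2100 m (dry): cools by 9.8 × 0.9 = 8.82°C, giving 16.68°C.
From 2100 m to 3700 m (saturated): cools by 7 × 1.6 = 11.2°C, giving 5.48°C.
From 3700 m to 2000 m (dry descent): warms by 9.8 × 1.7 = 16.66°C, giving 22.14°C.

22.14°C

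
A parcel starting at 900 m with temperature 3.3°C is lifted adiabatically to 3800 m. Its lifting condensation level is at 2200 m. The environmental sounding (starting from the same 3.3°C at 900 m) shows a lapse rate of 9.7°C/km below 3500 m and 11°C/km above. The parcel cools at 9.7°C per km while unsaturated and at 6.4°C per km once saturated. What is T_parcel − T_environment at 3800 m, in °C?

Parcel:
  900 → 2200 m (dry, 9.7°C/km): ΔT = -9.7 × 1.3 = -12.61°C → T = -9.31°C
  2200 → 3800 m (saturated, 6.4°C/km): ΔT = -6.4 × 1.6 = -10.24°C → T = -19.55°C
Environment:
  900 → 3500 m (environment, lower layer, 9.7°C/km): ΔT = -9.7 × 2.6 = -25.22°C → T = -21.92°C
  3500 → 3800 m (environment, upper layer, 11°C/km): ΔT = -11 × 0.3 = -3.3°C → T = -25.22°C
T_parcel − T_env = -19.55 − (-25.22) = +5.67°C

+5.67°C (parcel warmer than environment)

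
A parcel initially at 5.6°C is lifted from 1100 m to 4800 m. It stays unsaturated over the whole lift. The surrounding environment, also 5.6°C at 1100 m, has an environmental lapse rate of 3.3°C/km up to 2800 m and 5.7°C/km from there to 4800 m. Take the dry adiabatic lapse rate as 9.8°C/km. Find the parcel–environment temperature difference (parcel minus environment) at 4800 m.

-19.25°C (parcel cooler than environment)

Parcel:
  1100 → 4800 m (dry, 9.8°C/km): ΔT = -9.8 × 3.7 = -36.26°C → T = -30.66°C
Environment:
  1100 → 2800 m (environment, lower layer, 3.3°C/km): ΔT = -3.3 × 1.7 = -5.61°C → T = -0.01°C
  2800 → 4800 m (environment, upper layer, 5.7°C/km): ΔT = -5.7 × 2 = -11.4°C → T = -11.41°C
T_parcel − T_env = -30.66 − (-11.41) = -19.25°C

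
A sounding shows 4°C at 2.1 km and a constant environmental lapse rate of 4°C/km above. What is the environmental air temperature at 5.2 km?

-8.4°C

2100 → 5200 m (environmental, 4°C/km): ΔT = -4 × 3.1 = -12.4°C → T = -8.4°C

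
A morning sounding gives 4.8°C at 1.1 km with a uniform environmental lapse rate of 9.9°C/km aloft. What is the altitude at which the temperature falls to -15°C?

Height above start = (4.8 − (-15)) / 9.9 = 2 km
Altitude = 1100 m + 2000 m = 3100 m

3.1 km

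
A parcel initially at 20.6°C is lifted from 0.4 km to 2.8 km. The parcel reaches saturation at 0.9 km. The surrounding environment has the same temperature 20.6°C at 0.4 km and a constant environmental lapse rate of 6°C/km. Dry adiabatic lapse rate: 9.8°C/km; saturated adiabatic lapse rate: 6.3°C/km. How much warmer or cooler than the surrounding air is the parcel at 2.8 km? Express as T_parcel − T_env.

Parcel:
  Dry to 900 m: -9.8 × 0.5 km = -4.9°C, so T = 15.7°C.
  Saturated to 2800 m: -6.3 × 1.9 km = -11.97°C, so T = 3.73°C.
Environment:
  Environment to 2800 m: -6 × 2.4 km = -14.4°C, so T = 6.2°C.
T_parcel − T_env = 3.73 − 6.2 = -2.47°C

-2.47°C (parcel cooler than environment)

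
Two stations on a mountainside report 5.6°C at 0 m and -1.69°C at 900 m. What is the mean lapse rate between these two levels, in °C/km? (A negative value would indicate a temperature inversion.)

Γ = −ΔT/Δz = (5.6 − (-1.69)) / (900 − 0) m
  = 7.29°C / 0.9 km = 8.1°C/km

8.1°C/km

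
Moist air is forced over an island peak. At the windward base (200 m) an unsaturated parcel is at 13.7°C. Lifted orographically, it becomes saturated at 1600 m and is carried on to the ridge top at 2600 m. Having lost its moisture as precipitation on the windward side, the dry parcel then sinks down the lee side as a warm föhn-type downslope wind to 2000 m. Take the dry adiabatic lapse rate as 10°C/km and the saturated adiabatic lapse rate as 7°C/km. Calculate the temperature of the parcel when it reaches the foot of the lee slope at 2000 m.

-1.3°C

Dry to 1600 m: -10 × 1.4 km = -14°C, so T = -0.3°C.
Saturated to 2600 m: -7 × 1 km = -7°C, so T = -7.3°C.
Dry descent to 2000 m: +10 × 0.6 km = +6°C, so T = -1.3°C.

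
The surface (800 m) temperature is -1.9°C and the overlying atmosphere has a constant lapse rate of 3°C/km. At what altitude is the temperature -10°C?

3500 m

Height above start = (-1.9 − (-10)) / 3 = 2.7 km
Altitude = 800 m + 2700 m = 3500 m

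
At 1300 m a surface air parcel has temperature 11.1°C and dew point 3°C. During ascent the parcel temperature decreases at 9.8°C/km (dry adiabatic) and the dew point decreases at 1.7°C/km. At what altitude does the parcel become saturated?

2300 m

T and T_d converge at 9.8 − 1.7 = 8.1°C per km
Height above start = (11.1 − 3) / 8.1 = 1 km
LCL altitude = 1300 m + 1000 m = 2300 m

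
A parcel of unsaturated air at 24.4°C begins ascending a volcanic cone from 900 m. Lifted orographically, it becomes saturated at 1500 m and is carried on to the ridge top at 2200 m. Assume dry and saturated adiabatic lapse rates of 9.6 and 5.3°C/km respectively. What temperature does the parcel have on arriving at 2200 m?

From 900 m to 1500 m (dry): cools by 9.6 × 0.6 = 5.76°C, giving 18.64°C.
From 1500 m to 2200 m (saturated): cools by 5.3 × 0.7 = 3.71°C, giving 14.93°C.

14.93°C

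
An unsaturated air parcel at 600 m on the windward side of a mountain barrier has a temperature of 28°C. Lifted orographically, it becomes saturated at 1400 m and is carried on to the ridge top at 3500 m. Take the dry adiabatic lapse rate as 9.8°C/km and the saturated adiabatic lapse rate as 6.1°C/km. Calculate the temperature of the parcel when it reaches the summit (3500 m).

600–1400 m, dry: Δz = 0.8 km ⇒ ΔT = -7.84°C; T = 20.16°C
1400–3500 m, saturated: Δz = 2.1 km ⇒ ΔT = -12.81°C; T = 7.35°C

7.35°C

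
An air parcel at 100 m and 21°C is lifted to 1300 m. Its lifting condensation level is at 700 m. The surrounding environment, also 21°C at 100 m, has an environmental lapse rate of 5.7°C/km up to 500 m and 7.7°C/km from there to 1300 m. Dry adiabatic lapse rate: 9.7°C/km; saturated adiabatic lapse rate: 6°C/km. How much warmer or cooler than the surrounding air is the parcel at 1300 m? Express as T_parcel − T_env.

-0.98°C (parcel cooler than environment)

Parcel:
  100 → 700 m (dry, 9.7°C/km): ΔT = -9.7 × 0.6 = -5.82°C → T = 15.18°C
  700 → 1300 m (saturated, 6°C/km): ΔT = -6 × 0.6 = -3.6°C → T = 11.58°C
Environment:
  100 → 500 m (environment, lower layer, 5.7°C/km): ΔT = -5.7 × 0.4 = -2.28°C → T = 18.72°C
  500 → 1300 m (environment, upper layer, 7.7°C/km): ΔT = -7.7 × 0.8 = -6.16°C → T = 12.56°C
T_parcel − T_env = 11.58 − 12.56 = -0.98°C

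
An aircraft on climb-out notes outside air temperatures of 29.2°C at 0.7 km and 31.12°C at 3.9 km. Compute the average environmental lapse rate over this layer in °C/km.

Γ = −ΔT/Δz = (29.2 − 31.12) / (3900 − 700) m
  = -1.92°C / 3.2 km = -0.6°C/km

-0.6°C/km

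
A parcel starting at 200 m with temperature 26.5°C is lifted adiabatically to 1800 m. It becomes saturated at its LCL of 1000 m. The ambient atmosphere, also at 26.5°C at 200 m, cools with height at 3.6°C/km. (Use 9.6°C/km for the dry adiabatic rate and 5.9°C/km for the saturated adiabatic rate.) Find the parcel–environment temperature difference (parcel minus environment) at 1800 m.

Parcel:
  200 → 1000 m (dry, 9.6°C/km): ΔT = -9.6 × 0.8 = -7.68°C → T = 18.82°C
  1000 → 1800 m (saturated, 5.9°C/km): ΔT = -5.9 × 0.8 = -4.72°C → T = 14.1°C
Environment:
  200 → 1800 m (environment, 3.6°C/km): ΔT = -3.6 × 1.6 = -5.76°C → T = 20.74°C
T_parcel − T_env = 14.1 − 20.74 = -6.64°C

-6.64°C (parcel cooler than environment)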